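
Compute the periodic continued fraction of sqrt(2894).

Write x_i = (sqrt(2894) + m_i)/d_i with (m_0, d_0) = (0, 1). a_0 = floor(sqrt(2894)) = 53, since 53^2 = 2809 <= 2894 < 2916 = 54^2.
Iterate m_{i+1} = d_i*a_i - m_i, d_{i+1} = (2894 - m_{i+1}^2)/d_i, a_{i+1} = floor((a_0 + m_{i+1})/d_{i+1}):
  m_1 = 1*53 - 0 = 53, d_1 = (2894 - 53^2)/1 = 85/1 = 85, a_1 = floor((53 + 53)/85) = 1.
  m_2 = 85*1 - 53 = 32, d_2 = (2894 - 32^2)/85 = 1870/85 = 22, a_2 = floor((53 + 32)/22) = 3.
  m_3 = 22*3 - 32 = 34, d_3 = (2894 - 34^2)/22 = 1738/22 = 79, a_3 = floor((53 + 34)/79) = 1.
  m_4 = 79*1 - 34 = 45, d_4 = (2894 - 45^2)/79 = 869/79 = 11, a_4 = floor((53 + 45)/11) = 8.
  m_5 = 11*8 - 45 = 43, d_5 = (2894 - 43^2)/11 = 1045/11 = 95, a_5 = floor((53 + 43)/95) = 1.
  m_6 = 95*1 - 43 = 52, d_6 = (2894 - 52^2)/95 = 190/95 = 2, a_6 = floor((53 + 52)/2) = 52.
  m_7 = 2*52 - 52 = 52, d_7 = (2894 - 52^2)/2 = 190/2 = 95, a_7 = floor((53 + 52)/95) = 1.
  m_8 = 95*1 - 52 = 43, d_8 = (2894 - 43^2)/95 = 1045/95 = 11, a_8 = floor((53 + 43)/11) = 8.
  m_9 = 11*8 - 43 = 45, d_9 = (2894 - 45^2)/11 = 869/11 = 79, a_9 = floor((53 + 45)/79) = 1.
  m_10 = 79*1 - 45 = 34, d_10 = (2894 - 34^2)/79 = 1738/79 = 22, a_10 = floor((53 + 34)/22) = 3.
  m_11 = 22*3 - 34 = 32, d_11 = (2894 - 32^2)/22 = 1870/22 = 85, a_11 = floor((53 + 32)/85) = 1.
  m_12 = 85*1 - 32 = 53, d_12 = (2894 - 53^2)/85 = 85/85 = 1, a_12 = floor((53 + 53)/1) = 106.
  m_13 = 1*106 - 53 = 53, d_13 = (2894 - 53^2)/1 = 85/1 = 85: (m_13, d_13) = (m_1, d_1) = (53, 85), so from here the quotients repeat a_1, ..., a_12; the period length is 12.
Hence the expansion of sqrt(2894) is a_0 = 53 followed by the repeating block 1, 3, 1, 8, 1, 52, 1, 8, 1, 3, 1, 106 (period 12).

[53; (1, 3, 1, 8, 1, 52, 1, 8, 1, 3, 1, 106)]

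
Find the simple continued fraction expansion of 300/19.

Run the Euclidean algorithm on 300 and 19; the successive quotients are the partial quotients a_0, a_1, ... (each step inverts the fractional part left over by the previous one):
  300 = 15*19 + 15, so a_0 = 15.
  19 = 1*15 + 4, so a_1 = 1.
  15 = 3*4 + 3, so a_2 = 3.
  4 = 1*3 + 1, so a_3 = 1.
  3 = 3*1 + 0, so a_4 = 3.
The remainder reaches 0 after 5 divisions, so the expansion has 5 partial quotients, read off in order.

[15; 1, 3, 1, 3]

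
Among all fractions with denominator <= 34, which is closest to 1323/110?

409/34

Expand x = 1323/110 as a continued fraction with the Euclidean algorithm:
  1323 = 12*110 + 3, so a_0 = 12.
  110 = 36*3 + 2, so a_1 = 36.
  3 = 1*2 + 1, so a_2 = 1.
  2 = 2*1 + 0, so a_3 = 2.
so x = [12; 36, 1, 2].
Convergents (p_i = a_i*p_{i-1} + p_{i-2}, q_i = a_i*q_{i-1} + q_{i-2} with p_{-2}=0, p_{-1}=1, q_{-2}=1, q_{-1}=0), until the denominator exceeds 34:
  i=0: a_0=12, p_0 = 12*1 + 0 = 12, q_0 = 12*0 + 1 = 1.
  i=1: a_1=36, p_1 = 36*12 + 1 = 433, q_1 = 36*1 + 0 = 36.
q_1 = 36 > 34, so the last convergent with denominator <= 34 is p_0/q_0 = 12/1.
The closest fraction with denominator <= 34 is either p_0/q_0 or the intermediate fraction (k*p_0 + p_{-1})/(k*q_0 + q_{-1}) with the largest k >= 1 whose denominator stays <= 34; these approach x as k grows, and every other convergent or intermediate fraction in range is farther away.
Largest k: floor((34 - q_{-1})/q_0) = floor((34 - 0)/1) = 34 (using the seeds p_{-1} = 1, q_{-1} = 0).
That gives (34*12 + 1)/(34*1 + 0) = 409/34.
Compare the errors: |x - 12/1| = |1323*1 - 12*110|/(110*1) = 3/110, and |x - 409/34| = |1323*34 - 409*110|/(110*34) = 8/3740.
Cross-multiplying, 8*110 = 880 < 11220 = 3*3740, so 8/3740 is smaller: the intermediate fraction 409/34 is closer to x than 12/1.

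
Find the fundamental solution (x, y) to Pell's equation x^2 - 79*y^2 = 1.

(x, y) = (80, 9)

First expand sqrt(79) as a continued fraction. With x_i = (sqrt(79) + m_i)/d_i and (m_0, d_0) = (0, 1): a_0 = floor(sqrt(79)) = 8, since 8^2 = 64 <= 79 < 81 = 9^2.
Iterate m_{i+1} = d_i*a_i - m_i, d_{i+1} = (79 - m_{i+1}^2)/d_i, a_{i+1} = floor((a_0 + m_{i+1})/d_{i+1}):
  m_1 = 1*8 - 0 = 8, d_1 = (79 - 8^2)/1 = 15/1 = 15, a_1 = floor((8 + 8)/15) = 1.
  m_2 = 15*1 - 8 = 7, d_2 = (79 - 7^2)/15 = 30/15 = 2, a_2 = floor((8 + 7)/2) = 7.
  m_3 = 2*7 - 7 = 7, d_3 = (79 - 7^2)/2 = 30/2 = 15, a_3 = floor((8 + 7)/15) = 1.
  m_4 = 15*1 - 7 = 8, d_4 = (79 - 8^2)/15 = 15/15 = 1, a_4 = floor((8 + 8)/1) = 16.
  m_5 = 1*16 - 8 = 8, d_5 = (79 - 8^2)/1 = 15/1 = 15: (m_5, d_5) = (m_1, d_1) = (8, 15), so from here the quotients repeat a_1, ..., a_4; the period length is 4.
So sqrt(79) = [8; (1, 7, 1, 16)] with period length k = 4.
k is even, so the fundamental solution of x^2 - 79y^2 = 1 is (p_{k-1}, q_{k-1}) = (p_3, q_3); compute convergents through index 3.
Convergents (p_i = a_i*p_{i-1} + p_{i-2}, q_i = a_i*q_{i-1} + q_{i-2} with p_{-2}=0, p_{-1}=1, q_{-2}=1, q_{-1}=0):
  i=0: a_0=8, p_0 = 8*1 + 0 = 8, q_0 = 8*0 + 1 = 1.
  i=1: a_1=1, p_1 = 1*8 + 1 = 9, q_1 = 1*1 + 0 = 1.
  i=2: a_2=7, p_2 = 7*9 + 8 = 71, q_2 = 7*1 + 1 = 8.
  i=3: a_3=1, p_3 = 1*71 + 9 = 80, q_3 = 1*8 + 1 = 9.
Check: 80^2 - 79*9^2 = 6400 - 6399 = 1, so (x, y) = (80, 9) solves the equation, and by the theorem it is the least positive solution.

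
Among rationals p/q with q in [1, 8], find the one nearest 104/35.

3/1

Expand x = 104/35 as a continued fraction with the Euclidean algorithm:
  104 = 2*35 + 34, so a_0 = 2.
  35 = 1*34 + 1, so a_1 = 1.
  34 = 34*1 + 0, so a_2 = 34.
so x = [2; 1, 34].
Convergents (p_i = a_i*p_{i-1} + p_{i-2}, q_i = a_i*q_{i-1} + q_{i-2} with p_{-2}=0, p_{-1}=1, q_{-2}=1, q_{-1}=0), until the denominator exceeds 8:
  i=0: a_0=2, p_0 = 2*1 + 0 = 2, q_0 = 2*0 + 1 = 1.
  i=1: a_1=1, p_1 = 1*2 + 1 = 3, q_1 = 1*1 + 0 = 1.
  i=2: a_2=34, p_2 = 34*3 + 2 = 104, q_2 = 34*1 + 1 = 35.
q_2 = 35 > 8, so the last convergent with denominator <= 8 is p_1/q_1 = 3/1.
The closest fraction with denominator <= 8 is either p_1/q_1 or the intermediate fraction (k*p_1 + p_0)/(k*q_1 + q_0) with the largest k >= 1 whose denominator stays <= 8; these approach x as k grows, and every other convergent or intermediate fraction in range is farther away.
Largest k: floor((8 - q_0)/q_1) = floor((8 - 1)/1) = 7.
That gives (7*3 + 2)/(7*1 + 1) = 23/8.
Compare the errors: |x - 3/1| = |104*1 - 3*35|/(35*1) = 1/35, and |x - 23/8| = |104*8 - 23*35|/(35*8) = 27/280.
Cross-multiplying, 1*280 = 280 < 945 = 27*35, so 1/35 is smaller: the convergent 3/1 is closer to x than 23/8.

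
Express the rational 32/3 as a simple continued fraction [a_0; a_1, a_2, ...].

Run the Euclidean algorithm on 32 and 3; the successive quotients are the partial quotients a_0, a_1, ... (each step inverts the fractional part left over by the previous one):
  32 = 10*3 + 2, so a_0 = 10.
  3 = 1*2 + 1, so a_1 = 1.
  2 = 2*1 + 0, so a_2 = 2.
The remainder reaches 0 after 3 divisions, so the expansion has 3 partial quotients, read off in order.

[10; 1, 2]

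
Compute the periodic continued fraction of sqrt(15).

Write x_i = (sqrt(15) + m_i)/d_i with (m_0, d_0) = (0, 1). a_0 = floor(sqrt(15)) = 3, since 3^2 = 9 <= 15 < 16 = 4^2.
Iterate m_{i+1} = d_i*a_i - m_i, d_{i+1} = (15 - m_{i+1}^2)/d_i, a_{i+1} = floor((a_0 + m_{i+1})/d_{i+1}):
  m_1 = 1*3 - 0 = 3, d_1 = (15 - 3^2)/1 = 6/1 = 6, a_1 = floor((3 + 3)/6) = 1.
  m_2 = 6*1 - 3 = 3, d_2 = (15 - 3^2)/6 = 6/6 = 1, a_2 = floor((3 + 3)/1) = 6.
  m_3 = 1*6 - 3 = 3, d_3 = (15 - 3^2)/1 = 6/1 = 6: (m_3, d_3) = (m_1, d_1) = (3, 6), so from here the quotients repeat a_1, a_2; the period length is 2.
Hence the expansion of sqrt(15) is a_0 = 3 followed by the repeating block 1, 6 (period 2).

[3; (1, 6)]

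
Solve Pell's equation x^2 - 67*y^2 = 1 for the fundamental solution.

First expand sqrt(67) as a continued fraction. With x_i = (sqrt(67) + m_i)/d_i and (m_0, d_0) = (0, 1): a_0 = floor(sqrt(67)) = 8, since 8^2 = 64 <= 67 < 81 = 9^2.
Iterate m_{i+1} = d_i*a_i - m_i, d_{i+1} = (67 - m_{i+1}^2)/d_i, a_{i+1} = floor((a_0 + m_{i+1})/d_{i+1}):
  m_1 = 1*8 - 0 = 8, d_1 = (67 - 8^2)/1 = 3/1 = 3, a_1 = floor((8 + 8)/3) = 5.
  m_2 = 3*5 - 8 = 7, d_2 = (67 - 7^2)/3 = 18/3 = 6, a_2 = floor((8 + 7)/6) = 2.
  m_3 = 6*2 - 7 = 5, d_3 = (67 - 5^2)/6 = 42/6 = 7, a_3 = floor((8 + 5)/7) = 1.
  m_4 = 7*1 - 5 = 2, d_4 = (67 - 2^2)/7 = 63/7 = 9, a_4 = floor((8 + 2)/9) = 1.
  m_5 = 9*1 - 2 = 7, d_5 = (67 - 7^2)/9 = 18/9 = 2, a_5 = floor((8 + 7)/2) = 7.
  m_6 = 2*7 - 7 = 7, d_6 = (67 - 7^2)/2 = 18/2 = 9, a_6 = floor((8 + 7)/9) = 1.
  m_7 = 9*1 - 7 = 2, d_7 = (67 - 2^2)/9 = 63/9 = 7, a_7 = floor((8 + 2)/7) = 1.
  m_8 = 7*1 - 2 = 5, d_8 = (67 - 5^2)/7 = 42/7 = 6, a_8 = floor((8 + 5)/6) = 2.
  m_9 = 6*2 - 5 = 7, d_9 = (67 - 7^2)/6 = 18/6 = 3, a_9 = floor((8 + 7)/3) = 5.
  m_10 = 3*5 - 7 = 8, d_10 = (67 - 8^2)/3 = 3/3 = 1, a_10 = floor((8 + 8)/1) = 16.
  m_11 = 1*16 - 8 = 8, d_11 = (67 - 8^2)/1 = 3/1 = 3: (m_11, d_11) = (m_1, d_1) = (8, 3), so from here the quotients repeat a_1, ..., a_10; the period length is 10.
So sqrt(67) = [8; (5, 2, 1, 1, 7, 1, 1, 2, 5, 16)] with period length k = 10.
k is even, so the fundamental solution of x^2 - 67y^2 = 1 is (p_{k-1}, q_{k-1}) = (p_9, q_9); compute convergents through index 9.
Convergents (p_i = a_i*p_{i-1} + p_{i-2}, q_i = a_i*q_{i-1} + q_{i-2} with p_{-2}=0, p_{-1}=1, q_{-2}=1, q_{-1}=0):
  i=0: a_0=8, p_0 = 8*1 + 0 = 8, q_0 = 8*0 + 1 = 1.
  i=1: a_1=5, p_1 = 5*8 + 1 = 41, q_1 = 5*1 + 0 = 5.
  i=2: a_2=2, p_2 = 2*41 + 8 = 90, q_2 = 2*5 + 1 = 11.
  i=3: a_3=1, p_3 = 1*90 + 41 = 131, q_3 = 1*11 + 5 = 16.
  i=4: a_4=1, p_4 = 1*131 + 90 = 221, q_4 = 1*16 + 11 = 27.
  i=5: a_5=7, p_5 = 7*221 + 131 = 1678, q_5 = 7*27 + 16 = 205.
  i=6: a_6=1, p_6 = 1*1678 + 221 = 1899, q_6 = 1*205 + 27 = 232.
  i=7: a_7=1, p_7 = 1*1899 + 1678 = 3577, q_7 = 1*232 + 205 = 437.
  i=8: a_8=2, p_8 = 2*3577 + 1899 = 9053, q_8 = 2*437 + 232 = 1106.
  i=9: a_9=5, p_9 = 5*9053 + 3577 = 48842, q_9 = 5*1106 + 437 = 5967.
Check: 48842^2 - 67*5967^2 = 2385540964 - 2385540963 = 1, so (x, y) = (48842, 5967) solves the equation, and by the theorem it is the least positive solution.

(x, y) = (48842, 5967)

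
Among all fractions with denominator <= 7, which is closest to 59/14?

21/5

Expand x = 59/14 as a continued fraction with the Euclidean algorithm:
  59 = 4*14 + 3, so a_0 = 4.
  14 = 4*3 + 2, so a_1 = 4.
  3 = 1*2 + 1, so a_2 = 1.
  2 = 2*1 + 0, so a_3 = 2.
so x = [4; 4, 1, 2].
Convergents (p_i = a_i*p_{i-1} + p_{i-2}, q_i = a_i*q_{i-1} + q_{i-2} with p_{-2}=0, p_{-1}=1, q_{-2}=1, q_{-1}=0), until the denominator exceeds 7:
  i=0: a_0=4, p_0 = 4*1 + 0 = 4, q_0 = 4*0 + 1 = 1.
  i=1: a_1=4, p_1 = 4*4 + 1 = 17, q_1 = 4*1 + 0 = 4.
  i=2: a_2=1, p_2 = 1*17 + 4 = 21, q_2 = 1*4 + 1 = 5.
  i=3: a_3=2, p_3 = 2*21 + 17 = 59, q_3 = 2*5 + 4 = 14.
q_3 = 14 > 7, so the last convergent with denominator <= 7 is p_2/q_2 = 21/5.
The closest fraction with denominator <= 7 is either p_2/q_2 or the intermediate fraction (k*p_2 + p_1)/(k*q_2 + q_1) with the largest k >= 1 whose denominator stays <= 7; these approach x as k grows, and every other convergent or intermediate fraction in range is farther away.
Largest k: floor((7 - q_1)/q_2) = floor((7 - 4)/5) = 0.
Since k = 0, no intermediate fraction beyond p_2/q_2 has denominator <= 7, so the convergent 21/5 is the closest (its error is |59*5 - 21*14|/(14*5) = 1/70).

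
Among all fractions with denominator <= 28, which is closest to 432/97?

Expand x = 432/97 as a continued fraction with the Euclidean algorithm:
  432 = 4*97 + 44, so a_0 = 4.
  97 = 2*44 + 9, so a_1 = 2.
  44 = 4*9 + 8, so a_2 = 4.
  9 = 1*8 + 1, so a_3 = 1.
  8 = 8*1 + 0, so a_4 = 8.
so x = [4; 2, 4, 1, 8].
Convergents (p_i = a_i*p_{i-1} + p_{i-2}, q_i = a_i*q_{i-1} + q_{i-2} with p_{-2}=0, p_{-1}=1, q_{-2}=1, q_{-1}=0), until the denominator exceeds 28:
  i=0: a_0=4, p_0 = 4*1 + 0 = 4, q_0 = 4*0 + 1 = 1.
  i=1: a_1=2, p_1 = 2*4 + 1 = 9, q_1 = 2*1 + 0 = 2.
  i=2: a_2=4, p_2 = 4*9 + 4 = 40, q_2 = 4*2 + 1 = 9.
  i=3: a_3=1, p_3 = 1*40 + 9 = 49, q_3 = 1*9 + 2 = 11.
  i=4: a_4=8, p_4 = 8*49 + 40 = 432, q_4 = 8*11 + 9 = 97.
q_4 = 97 > 28, so the last convergent with denominator <= 28 is p_3/q_3 = 49/11.
The closest fraction with denominator <= 28 is either p_3/q_3 or the intermediate fraction (k*p_3 + p_2)/(k*q_3 + q_2) with the largest k >= 1 whose denominator stays <= 28; these approach x as k grows, and every other convergent or intermediate fraction in range is farther away.
Largest k: floor((28 - q_2)/q_3) = floor((28 - 9)/11) = 1.
That gives (1*49 + 40)/(1*11 + 9) = 89/20.
Compare the errors: |x - 49/11| = |432*11 - 49*97|/(97*11) = 1/1067, and |x - 89/20| = |432*20 - 89*97|/(97*20) = 7/1940.
Cross-multiplying, 1*1940 = 1940 < 7469 = 7*1067, so 1/1067 is smaller: the convergent 49/11 is closer to x than 89/20.

49/11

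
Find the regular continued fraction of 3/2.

Run the Euclidean algorithm on 3 and 2; the successive quotients are the partial quotients a_0, a_1, ... (each step inverts the fractional part left over by the previous one):
  3 = 1*2 + 1, so a_0 = 1.
  2 = 2*1 + 0, so a_1 = 2.
The remainder reaches 0 after 2 divisions, so the expansion has 2 partial quotients, read off in order.

[1; 2]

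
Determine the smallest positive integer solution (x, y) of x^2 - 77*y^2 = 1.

First expand sqrt(77) as a continued fraction. With x_i = (sqrt(77) + m_i)/d_i and (m_0, d_0) = (0, 1): a_0 = floor(sqrt(77)) = 8, since 8^2 = 64 <= 77 < 81 = 9^2.
Iterate m_{i+1} = d_i*a_i - m_i, d_{i+1} = (77 - m_{i+1}^2)/d_i, a_{i+1} = floor((a_0 + m_{i+1})/d_{i+1}):
  m_1 = 1*8 - 0 = 8, d_1 = (77 - 8^2)/1 = 13/1 = 13, a_1 = floor((8 + 8)/13) = 1.
  m_2 = 13*1 - 8 = 5, d_2 = (77 - 5^2)/13 = 52/13 = 4, a_2 = floor((8 + 5)/4) = 3.
  m_3 = 4*3 - 5 = 7, d_3 = (77 - 7^2)/4 = 28/4 = 7, a_3 = floor((8 + 7)/7) = 2.
  m_4 = 7*2 - 7 = 7, d_4 = (77 - 7^2)/7 = 28/7 = 4, a_4 = floor((8 + 7)/4) = 3.
  m_5 = 4*3 - 7 = 5, d_5 = (77 - 5^2)/4 = 52/4 = 13, a_5 = floor((8 + 5)/13) = 1.
  m_6 = 13*1 - 5 = 8, d_6 = (77 - 8^2)/13 = 13/13 = 1, a_6 = floor((8 + 8)/1) = 16.
  m_7 = 1*16 - 8 = 8, d_7 = (77 - 8^2)/1 = 13/1 = 13: (m_7, d_7) = (m_1, d_1) = (8, 13), so from here the quotients repeat a_1, ..., a_6; the period length is 6.
So sqrt(77) = [8; (1, 3, 2, 3, 1, 16)] with period length k = 6.
k is even, so the fundamental solution of x^2 - 77y^2 = 1 is (p_{k-1}, q_{k-1}) = (p_5, q_5); compute convergents through index 5.
Convergents (p_i = a_i*p_{i-1} + p_{i-2}, q_i = a_i*q_{i-1} + q_{i-2} with p_{-2}=0, p_{-1}=1, q_{-2}=1, q_{-1}=0):
  i=0: a_0=8, p_0 = 8*1 + 0 = 8, q_0 = 8*0 + 1 = 1.
  i=1: a_1=1, p_1 = 1*8 + 1 = 9, q_1 = 1*1 + 0 = 1.
  i=2: a_2=3, p_2 = 3*9 + 8 = 35, q_2 = 3*1 + 1 = 4.
  i=3: a_3=2, p_3 = 2*35 + 9 = 79, q_3 = 2*4 + 1 = 9.
  i=4: a_4=3, p_4 = 3*79 + 35 = 272, q_4 = 3*9 + 4 = 31.
  i=5: a_5=1, p_5 = 1*272 + 79 = 351, q_5 = 1*31 + 9 = 40.
Check: 351^2 - 77*40^2 = 123201 - 123200 = 1, so (x, y) = (351, 40) solves the equation, and by the theorem it is the least positive solution.

(x, y) = (351, 40)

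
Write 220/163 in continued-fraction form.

[1; 2, 1, 6, 8]

Run the Euclidean algorithm on 220 and 163; the successive quotients are the partial quotients a_0, a_1, ... (each step inverts the fractional part left over by the previous one):
  220 = 1*163 + 57, so a_0 = 1.
  163 = 2*57 + 49, so a_1 = 2.
  57 = 1*49 + 8, so a_2 = 1.
  49 = 6*8 + 1, so a_3 = 6.
  8 = 8*1 + 0, so a_4 = 8.
The remainder reaches 0 after 5 divisions, so the expansion has 5 partial quotients, read off in order.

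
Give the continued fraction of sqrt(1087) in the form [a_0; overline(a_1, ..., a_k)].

Write x_i = (sqrt(1087) + m_i)/d_i with (m_0, d_0) = (0, 1). a_0 = floor(sqrt(1087)) = 32, since 32^2 = 1024 <= 1087 < 1089 = 33^2.
Iterate m_{i+1} = d_i*a_i - m_i, d_{i+1} = (1087 - m_{i+1}^2)/d_i, a_{i+1} = floor((a_0 + m_{i+1})/d_{i+1}):
  m_1 = 1*32 - 0 = 32, d_1 = (1087 - 32^2)/1 = 63/1 = 63, a_1 = floor((32 + 32)/63) = 1.
  m_2 = 63*1 - 32 = 31, d_2 = (1087 - 31^2)/63 = 126/63 = 2, a_2 = floor((32 + 31)/2) = 31.
  m_3 = 2*31 - 31 = 31, d_3 = (1087 - 31^2)/2 = 126/2 = 63, a_3 = floor((32 + 31)/63) = 1.
  m_4 = 63*1 - 31 = 32, d_4 = (1087 - 32^2)/63 = 63/63 = 1, a_4 = floor((32 + 32)/1) = 64.
  m_5 = 1*64 - 32 = 32, d_5 = (1087 - 32^2)/1 = 63/1 = 63: (m_5, d_5) = (m_1, d_1) = (32, 63), so from here the quotients repeat a_1, ..., a_4; the period length is 4.
Hence the expansion of sqrt(1087) is a_0 = 32 followed by the repeating block 1, 31, 1, 64 (period 4).

[32; overline(1, 31, 1, 64)]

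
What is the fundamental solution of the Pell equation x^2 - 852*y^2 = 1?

First expand sqrt(852) as a continued fraction. With x_i = (sqrt(852) + m_i)/d_i and (m_0, d_0) = (0, 1): a_0 = floor(sqrt(852)) = 29, since 29^2 = 841 <= 852 < 900 = 30^2.
Iterate m_{i+1} = d_i*a_i - m_i, d_{i+1} = (852 - m_{i+1}^2)/d_i, a_{i+1} = floor((a_0 + m_{i+1})/d_{i+1}):
  m_1 = 1*29 - 0 = 29, d_1 = (852 - 29^2)/1 = 11/1 = 11, a_1 = floor((29 + 29)/11) = 5.
  m_2 = 11*5 - 29 = 26, d_2 = (852 - 26^2)/11 = 176/11 = 16, a_2 = floor((29 + 26)/16) = 3.
  m_3 = 16*3 - 26 = 22, d_3 = (852 - 22^2)/16 = 368/16 = 23, a_3 = floor((29 + 22)/23) = 2.
  m_4 = 23*2 - 22 = 24, d_4 = (852 - 24^2)/23 = 276/23 = 12, a_4 = floor((29 + 24)/12) = 4.
  m_5 = 12*4 - 24 = 24, d_5 = (852 - 24^2)/12 = 276/12 = 23, a_5 = floor((29 + 24)/23) = 2.
  m_6 = 23*2 - 24 = 22, d_6 = (852 - 22^2)/23 = 368/23 = 16, a_6 = floor((29 + 22)/16) = 3.
  m_7 = 16*3 - 22 = 26, d_7 = (852 - 26^2)/16 = 176/16 = 11, a_7 = floor((29 + 26)/11) = 5.
  m_8 = 11*5 - 26 = 29, d_8 = (852 - 29^2)/11 = 11/11 = 1, a_8 = floor((29 + 29)/1) = 58.
  m_9 = 1*58 - 29 = 29, d_9 = (852 - 29^2)/1 = 11/1 = 11: (m_9, d_9) = (m_1, d_1) = (29, 11), so from here the quotients repeat a_1, ..., a_8; the period length is 8.
So sqrt(852) = [29; (5, 3, 2, 4, 2, 3, 5, 58)] with period length k = 8.
k is even, so the fundamental solution of x^2 - 852y^2 = 1 is (p_{k-1}, q_{k-1}) = (p_7, q_7); compute convergents through index 7.
Convergents (p_i = a_i*p_{i-1} + p_{i-2}, q_i = a_i*q_{i-1} + q_{i-2} with p_{-2}=0, p_{-1}=1, q_{-2}=1, q_{-1}=0):
  i=0: a_0=29, p_0 = 29*1 + 0 = 29, q_0 = 29*0 + 1 = 1.
  i=1: a_1=5, p_1 = 5*29 + 1 = 146, q_1 = 5*1 + 0 = 5.
  i=2: a_2=3, p_2 = 3*146 + 29 = 467, q_2 = 3*5 + 1 = 16.
  i=3: a_3=2, p_3 = 2*467 + 146 = 1080, q_3 = 2*16 + 5 = 37.
  i=4: a_4=4, p_4 = 4*1080 + 467 = 4787, q_4 = 4*37 + 16 = 164.
  i=5: a_5=2, p_5 = 2*4787 + 1080 = 10654, q_5 = 2*164 + 37 = 365.
  i=6: a_6=3, p_6 = 3*10654 + 4787 = 36749, q_6 = 3*365 + 164 = 1259.
  i=7: a_7=5, p_7 = 5*36749 + 10654 = 194399, q_7 = 5*1259 + 365 = 6660.
Check: 194399^2 - 852*6660^2 = 37790971201 - 37790971200 = 1, so (x, y) = (194399, 6660) solves the equation, and by the theorem it is the least positive solution.

(x, y) = (194399, 6660)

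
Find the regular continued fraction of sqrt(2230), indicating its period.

[47; (4, 2, 18, 2, 4, 94)]

Write x_i = (sqrt(2230) + m_i)/d_i with (m_0, d_0) = (0, 1). a_0 = floor(sqrt(2230)) = 47, since 47^2 = 2209 <= 2230 < 2304 = 48^2.
Iterate m_{i+1} = d_i*a_i - m_i, d_{i+1} = (2230 - m_{i+1}^2)/d_i, a_{i+1} = floor((a_0 + m_{i+1})/d_{i+1}):
  m_1 = 1*47 - 0 = 47, d_1 = (2230 - 47^2)/1 = 21/1 = 21, a_1 = floor((47 + 47)/21) = 4.
  m_2 = 21*4 - 47 = 37, d_2 = (2230 - 37^2)/21 = 861/21 = 41, a_2 = floor((47 + 37)/41) = 2.
  m_3 = 41*2 - 37 = 45, d_3 = (2230 - 45^2)/41 = 205/41 = 5, a_3 = floor((47 + 45)/5) = 18.
  m_4 = 5*18 - 45 = 45, d_4 = (2230 - 45^2)/5 = 205/5 = 41, a_4 = floor((47 + 45)/41) = 2.
  m_5 = 41*2 - 45 = 37, d_5 = (2230 - 37^2)/41 = 861/41 = 21, a_5 = floor((47 + 37)/21) = 4.
  m_6 = 21*4 - 37 = 47, d_6 = (2230 - 47^2)/21 = 21/21 = 1, a_6 = floor((47 + 47)/1) = 94.
  m_7 = 1*94 - 47 = 47, d_7 = (2230 - 47^2)/1 = 21/1 = 21: (m_7, d_7) = (m_1, d_1) = (47, 21), so from here the quotients repeat a_1, ..., a_6; the period length is 6.
Hence the expansion of sqrt(2230) is a_0 = 47 followed by the repeating block 4, 2, 18, 2, 4, 94 (period 6).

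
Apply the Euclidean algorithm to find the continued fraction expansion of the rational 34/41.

[0; 1, 4, 1, 6]

Run the Euclidean algorithm on 34 and 41; the successive quotients are the partial quotients a_0, a_1, ... (each step inverts the fractional part left over by the previous one):
  34 = 0*41 + 34, so a_0 = 0.
  41 = 1*34 + 7, so a_1 = 1.
  34 = 4*7 + 6, so a_2 = 4.
  7 = 1*6 + 1, so a_3 = 1.
  6 = 6*1 + 0, so a_4 = 6.
The remainder reaches 0 after 5 divisions, so the expansion has 5 partial quotients, read off in order.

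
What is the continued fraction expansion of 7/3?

Run the Euclidean algorithm on 7 and 3; the successive quotients are the partial quotients a_0, a_1, ... (each step inverts the fractional part left over by the previous one):
  7 = 2*3 + 1, so a_0 = 2.
  3 = 3*1 + 0, so a_1 = 3.
The remainder reaches 0 after 2 divisions, so the expansion has 2 partial quotients, read off in order.

[2; 3]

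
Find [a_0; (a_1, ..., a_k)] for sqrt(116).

Write x_i = (sqrt(116) + m_i)/d_i with (m_0, d_0) = (0, 1). a_0 = floor(sqrt(116)) = 10, since 10^2 = 100 <= 116 < 121 = 11^2.
Iterate m_{i+1} = d_i*a_i - m_i, d_{i+1} = (116 - m_{i+1}^2)/d_i, a_{i+1} = floor((a_0 + m_{i+1})/d_{i+1}):
  m_1 = 1*10 - 0 = 10, d_1 = (116 - 10^2)/1 = 16/1 = 16, a_1 = floor((10 + 10)/16) = 1.
  m_2 = 16*1 - 10 = 6, d_2 = (116 - 6^2)/16 = 80/16 = 5, a_2 = floor((10 + 6)/5) = 3.
  m_3 = 5*3 - 6 = 9, d_3 = (116 - 9^2)/5 = 35/5 = 7, a_3 = floor((10 + 9)/7) = 2.
  m_4 = 7*2 - 9 = 5, d_4 = (116 - 5^2)/7 = 91/7 = 13, a_4 = floor((10 + 5)/13) = 1.
  m_5 = 13*1 - 5 = 8, d_5 = (116 - 8^2)/13 = 52/13 = 4, a_5 = floor((10 + 8)/4) = 4.
  m_6 = 4*4 - 8 = 8, d_6 = (116 - 8^2)/4 = 52/4 = 13, a_6 = floor((10 + 8)/13) = 1.
  m_7 = 13*1 - 8 = 5, d_7 = (116 - 5^2)/13 = 91/13 = 7, a_7 = floor((10 + 5)/7) = 2.
  m_8 = 7*2 - 5 = 9, d_8 = (116 - 9^2)/7 = 35/7 = 5, a_8 = floor((10 + 9)/5) = 3.
  m_9 = 5*3 - 9 = 6, d_9 = (116 - 6^2)/5 = 80/5 = 16, a_9 = floor((10 + 6)/16) = 1.
  m_10 = 16*1 - 6 = 10, d_10 = (116 - 10^2)/16 = 16/16 = 1, a_10 = floor((10 + 10)/1) = 20.
  m_11 = 1*20 - 10 = 10, d_11 = (116 - 10^2)/1 = 16/1 = 16: (m_11, d_11) = (m_1, d_1) = (10, 16), so from here the quotients repeat a_1, ..., a_10; the period length is 10.
Hence the expansion of sqrt(116) is a_0 = 10 followed by the repeating block 1, 3, 2, 1, 4, 1, 2, 3, 1, 20 (period 10).

[10; (1, 3, 2, 1, 4, 1, 2, 3, 1, 20)]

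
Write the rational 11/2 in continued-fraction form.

Run the Euclidean algorithm on 11 and 2; the successive quotients are the partial quotients a_0, a_1, ... (each step inverts the fractional part left over by the previous one):
  11 = 5*2 + 1, so a_0 = 5.
  2 = 2*1 + 0, so a_1 = 2.
The remainder reaches 0 after 2 divisions, so the expansion has 2 partial quotients, read off in order.

[5; 2]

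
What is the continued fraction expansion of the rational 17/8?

Run the Euclidean algorithm on 17 and 8; the successive quotients are the partial quotients a_0, a_1, ... (each step inverts the fractional part left over by the previous one):
  17 = 2*8 + 1, so a_0 = 2.
  8 = 8*1 + 0, so a_1 = 8.
The remainder reaches 0 after 2 divisions, so the expansion has 2 partial quotients, read off in order.

[2; 8]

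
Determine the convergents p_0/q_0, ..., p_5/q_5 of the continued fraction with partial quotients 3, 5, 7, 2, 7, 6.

Using the convergent recurrence p_i = a_i*p_{i-1} + p_{i-2}, q_i = a_i*q_{i-1} + q_{i-2} with p_{-2}=0, p_{-1}=1, q_{-2}=1, q_{-1}=0:
  i=0: a_0=3, p_0 = 3*1 + 0 = 3, q_0 = 3*0 + 1 = 1.
  i=1: a_1=5, p_1 = 5*3 + 1 = 16, q_1 = 5*1 + 0 = 5.
  i=2: a_2=7, p_2 = 7*16 + 3 = 115, q_2 = 7*5 + 1 = 36.
  i=3: a_3=2, p_3 = 2*115 + 16 = 246, q_3 = 2*36 + 5 = 77.
  i=4: a_4=7, p_4 = 7*246 + 115 = 1837, q_4 = 7*77 + 36 = 575.
  i=5: a_5=6, p_5 = 6*1837 + 246 = 11268, q_5 = 6*575 + 77 = 3527.

3/1, 16/5, 115/36, 246/77, 1837/575, 11268/3527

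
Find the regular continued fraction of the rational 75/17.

Run the Euclidean algorithm on 75 and 17; the successive quotients are the partial quotients a_0, a_1, ... (each step inverts the fractional part left over by the previous one):
  75 = 4*17 + 7, so a_0 = 4.
  17 = 2*7 + 3, so a_1 = 2.
  7 = 2*3 + 1, so a_2 = 2.
  3 = 3*1 + 0, so a_3 = 3.
The remainder reaches 0 after 4 divisions, so the expansion has 4 partial quotients, read off in order.

[4; 2, 2, 3]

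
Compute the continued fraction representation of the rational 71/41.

Run the Euclidean algorithm on 71 and 41; the successive quotients are the partial quotients a_0, a_1, ... (each step inverts the fractional part left over by the previous one):
  71 = 1*41 + 30, so a_0 = 1.
  41 = 1*30 + 11, so a_1 = 1.
  30 = 2*11 + 8, so a_2 = 2.
  11 = 1*8 + 3, so a_3 = 1.
  8 = 2*3 + 2, so a_4 = 2.
  3 = 1*2 + 1, so a_5 = 1.
  2 = 2*1 + 0, so a_6 = 2.
The remainder reaches 0 after 7 divisions, so the expansion has 7 partial quotients, read off in order.

[1; 1, 2, 1, 2, 1, 2]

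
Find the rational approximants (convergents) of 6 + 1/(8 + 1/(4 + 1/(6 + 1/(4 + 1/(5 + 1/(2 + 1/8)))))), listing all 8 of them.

6/1, 49/8, 202/33, 1261/206, 5246/857, 27491/4491, 60228/9839, 509315/83203

Using the convergent recurrence p_i = a_i*p_{i-1} + p_{i-2}, q_i = a_i*q_{i-1} + q_{i-2} with p_{-2}=0, p_{-1}=1, q_{-2}=1, q_{-1}=0:
  i=0: a_0=6, p_0 = 6*1 + 0 = 6, q_0 = 6*0 + 1 = 1.
  i=1: a_1=8, p_1 = 8*6 + 1 = 49, q_1 = 8*1 + 0 = 8.
  i=2: a_2=4, p_2 = 4*49 + 6 = 202, q_2 = 4*8 + 1 = 33.
  i=3: a_3=6, p_3 = 6*202 + 49 = 1261, q_3 = 6*33 + 8 = 206.
  i=4: a_4=4, p_4 = 4*1261 + 202 = 5246, q_4 = 4*206 + 33 = 857.
  i=5: a_5=5, p_5 = 5*5246 + 1261 = 27491, q_5 = 5*857 + 206 = 4491.
  i=6: a_6=2, p_6 = 2*27491 + 5246 = 60228, q_6 = 2*4491 + 857 = 9839.
  i=7: a_7=8, p_7 = 8*60228 + 27491 = 509315, q_7 = 8*9839 + 4491 = 83203.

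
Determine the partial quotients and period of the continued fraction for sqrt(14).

Write x_i = (sqrt(14) + m_i)/d_i with (m_0, d_0) = (0, 1). a_0 = floor(sqrt(14)) = 3, since 3^2 = 9 <= 14 < 16 = 4^2.
Iterate m_{i+1} = d_i*a_i - m_i, d_{i+1} = (14 - m_{i+1}^2)/d_i, a_{i+1} = floor((a_0 + m_{i+1})/d_{i+1}):
  m_1 = 1*3 - 0 = 3, d_1 = (14 - 3^2)/1 = 5/1 = 5, a_1 = floor((3 + 3)/5) = 1.
  m_2 = 5*1 - 3 = 2, d_2 = (14 - 2^2)/5 = 10/5 = 2, a_2 = floor((3 + 2)/2) = 2.
  m_3 = 2*2 - 2 = 2, d_3 = (14 - 2^2)/2 = 10/2 = 5, a_3 = floor((3 + 2)/5) = 1.
  m_4 = 5*1 - 2 = 3, d_4 = (14 - 3^2)/5 = 5/5 = 1, a_4 = floor((3 + 3)/1) = 6.
  m_5 = 1*6 - 3 = 3, d_5 = (14 - 3^2)/1 = 5/1 = 5: (m_5, d_5) = (m_1, d_1) = (3, 5), so from here the quotients repeat a_1, ..., a_4; the period length is 4.
Hence the expansion of sqrt(14) is a_0 = 3 followed by the repeating block 1, 2, 1, 6 (period 4).

[3; (1, 2, 1, 6)]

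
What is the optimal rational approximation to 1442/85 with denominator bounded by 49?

Expand x = 1442/85 as a continued fraction with the Euclidean algorithm:
  1442 = 16*85 + 82, so a_0 = 16.
  85 = 1*82 + 3, so a_1 = 1.
  82 = 27*3 + 1, so a_2 = 27.
  3 = 3*1 + 0, so a_3 = 3.
so x = [16; 1, 27, 3].
Convergents (p_i = a_i*p_{i-1} + p_{i-2}, q_i = a_i*q_{i-1} + q_{i-2} with p_{-2}=0, p_{-1}=1, q_{-2}=1, q_{-1}=0), until the denominator exceeds 49:
  i=0: a_0=16, p_0 = 16*1 + 0 = 16, q_0 = 16*0 + 1 = 1.
  i=1: a_1=1, p_1 = 1*16 + 1 = 17, q_1 = 1*1 + 0 = 1.
  i=2: a_2=27, p_2 = 27*17 + 16 = 475, q_2 = 27*1 + 1 = 28.
  i=3: a_3=3, p_3 = 3*475 + 17 = 1442, q_3 = 3*28 + 1 = 85.
q_3 = 85 > 49, so the last convergent with denominator <= 49 is p_2/q_2 = 475/28.
The closest fraction with denominator <= 49 is either p_2/q_2 or the intermediate fraction (k*p_2 + p_1)/(k*q_2 + q_1) with the largest k >= 1 whose denominator stays <= 49; these approach x as k grows, and every other convergent or intermediate fraction in range is farther away.
Largest k: floor((49 - q_1)/q_2) = floor((49 - 1)/28) = 1.
That gives (1*475 + 17)/(1*28 + 1) = 492/29.
Compare the errors: |x - 475/28| = |1442*28 - 475*85|/(85*28) = 1/2380, and |x - 492/29| = |1442*29 - 492*85|/(85*29) = 2/2465.
Cross-multiplying, 1*2465 = 2465 < 4760 = 2*2380, so 1/2380 is smaller: the convergent 475/28 is closer to x than 492/29.

475/28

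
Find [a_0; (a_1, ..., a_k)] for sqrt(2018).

[44; (1, 11, 1, 5, 2, 44, 2, 5, 1, 11, 1, 88)]

Write x_i = (sqrt(2018) + m_i)/d_i with (m_0, d_0) = (0, 1). a_0 = floor(sqrt(2018)) = 44, since 44^2 = 1936 <= 2018 < 2025 = 45^2.
Iterate m_{i+1} = d_i*a_i - m_i, d_{i+1} = (2018 - m_{i+1}^2)/d_i, a_{i+1} = floor((a_0 + m_{i+1})/d_{i+1}):
  m_1 = 1*44 - 0 = 44, d_1 = (2018 - 44^2)/1 = 82/1 = 82, a_1 = floor((44 + 44)/82) = 1.
  m_2 = 82*1 - 44 = 38, d_2 = (2018 - 38^2)/82 = 574/82 = 7, a_2 = floor((44 + 38)/7) = 11.
  m_3 = 7*11 - 38 = 39, d_3 = (2018 - 39^2)/7 = 497/7 = 71, a_3 = floor((44 + 39)/71) = 1.
  m_4 = 71*1 - 39 = 32, d_4 = (2018 - 32^2)/71 = 994/71 = 14, a_4 = floor((44 + 32)/14) = 5.
  m_5 = 14*5 - 32 = 38, d_5 = (2018 - 38^2)/14 = 574/14 = 41, a_5 = floor((44 + 38)/41) = 2.
  m_6 = 41*2 - 38 = 44, d_6 = (2018 - 44^2)/41 = 82/41 = 2, a_6 = floor((44 + 44)/2) = 44.
  m_7 = 2*44 - 44 = 44, d_7 = (2018 - 44^2)/2 = 82/2 = 41, a_7 = floor((44 + 44)/41) = 2.
  m_8 = 41*2 - 44 = 38, d_8 = (2018 - 38^2)/41 = 574/41 = 14, a_8 = floor((44 + 38)/14) = 5.
  m_9 = 14*5 - 38 = 32, d_9 = (2018 - 32^2)/14 = 994/14 = 71, a_9 = floor((44 + 32)/71) = 1.
  m_10 = 71*1 - 32 = 39, d_10 = (2018 - 39^2)/71 = 497/71 = 7, a_10 = floor((44 + 39)/7) = 11.
  m_11 = 7*11 - 39 = 38, d_11 = (2018 - 38^2)/7 = 574/7 = 82, a_11 = floor((44 + 38)/82) = 1.
  m_12 = 82*1 - 38 = 44, d_12 = (2018 - 44^2)/82 = 82/82 = 1, a_12 = floor((44 + 44)/1) = 88.
  m_13 = 1*88 - 44 = 44, d_13 = (2018 - 44^2)/1 = 82/1 = 82: (m_13, d_13) = (m_1, d_1) = (44, 82), so from here the quotients repeat a_1, ..., a_12; the period length is 12.
Hence the expansion of sqrt(2018) is a_0 = 44 followed by the repeating block 1, 11, 1, 5, 2, 44, 2, 5, 1, 11, 1, 88 (period 12).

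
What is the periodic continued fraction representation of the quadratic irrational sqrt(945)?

Write x_i = (sqrt(945) + m_i)/d_i with (m_0, d_0) = (0, 1). a_0 = floor(sqrt(945)) = 30, since 30^2 = 900 <= 945 < 961 = 31^2.
Iterate m_{i+1} = d_i*a_i - m_i, d_{i+1} = (945 - m_{i+1}^2)/d_i, a_{i+1} = floor((a_0 + m_{i+1})/d_{i+1}):
  m_1 = 1*30 - 0 = 30, d_1 = (945 - 30^2)/1 = 45/1 = 45, a_1 = floor((30 + 30)/45) = 1.
  m_2 = 45*1 - 30 = 15, d_2 = (945 - 15^2)/45 = 720/45 = 16, a_2 = floor((30 + 15)/16) = 2.
  m_3 = 16*2 - 15 = 17, d_3 = (945 - 17^2)/16 = 656/16 = 41, a_3 = floor((30 + 17)/41) = 1.
  m_4 = 41*1 - 17 = 24, d_4 = (945 - 24^2)/41 = 369/41 = 9, a_4 = floor((30 + 24)/9) = 6.
  m_5 = 9*6 - 24 = 30, d_5 = (945 - 30^2)/9 = 45/9 = 5, a_5 = floor((30 + 30)/5) = 12.
  m_6 = 5*12 - 30 = 30, d_6 = (945 - 30^2)/5 = 45/5 = 9, a_6 = floor((30 + 30)/9) = 6.
  m_7 = 9*6 - 30 = 24, d_7 = (945 - 24^2)/9 = 369/9 = 41, a_7 = floor((30 + 24)/41) = 1.
  m_8 = 41*1 - 24 = 17, d_8 = (945 - 17^2)/41 = 656/41 = 16, a_8 = floor((30 + 17)/16) = 2.
  m_9 = 16*2 - 17 = 15, d_9 = (945 - 15^2)/16 = 720/16 = 45, a_9 = floor((30 + 15)/45) = 1.
  m_10 = 45*1 - 15 = 30, d_10 = (945 - 30^2)/45 = 45/45 = 1, a_10 = floor((30 + 30)/1) = 60.
  m_11 = 1*60 - 30 = 30, d_11 = (945 - 30^2)/1 = 45/1 = 45: (m_11, d_11) = (m_1, d_1) = (30, 45), so from here the quotients repeat a_1, ..., a_10; the period length is 10.
Hence the expansion of sqrt(945) is a_0 = 30 followed by the repeating block 1, 2, 1, 6, 12, 6, 1, 2, 1, 60 (period 10).

[30; (1, 2, 1, 6, 12, 6, 1, 2, 1, 60)]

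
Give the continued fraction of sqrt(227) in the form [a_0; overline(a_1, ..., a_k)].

[15; overline(15, 30)]

Write x_i = (sqrt(227) + m_i)/d_i with (m_0, d_0) = (0, 1). a_0 = floor(sqrt(227)) = 15, since 15^2 = 225 <= 227 < 256 = 16^2.
Iterate m_{i+1} = d_i*a_i - m_i, d_{i+1} = (227 - m_{i+1}^2)/d_i, a_{i+1} = floor((a_0 + m_{i+1})/d_{i+1}):
  m_1 = 1*15 - 0 = 15, d_1 = (227 - 15^2)/1 = 2/1 = 2, a_1 = floor((15 + 15)/2) = 15.
  m_2 = 2*15 - 15 = 15, d_2 = (227 - 15^2)/2 = 2/2 = 1, a_2 = floor((15 + 15)/1) = 30.
  m_3 = 1*30 - 15 = 15, d_3 = (227 - 15^2)/1 = 2/1 = 2: (m_3, d_3) = (m_1, d_1) = (15, 2), so from here the quotients repeat a_1, a_2; the period length is 2.
Hence the expansion of sqrt(227) is a_0 = 15 followed by the repeating block 15, 30 (period 2).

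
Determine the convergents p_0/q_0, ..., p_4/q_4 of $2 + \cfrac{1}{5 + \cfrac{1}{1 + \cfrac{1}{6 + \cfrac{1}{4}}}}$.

Using the convergent recurrence p_i = a_i*p_{i-1} + p_{i-2}, q_i = a_i*q_{i-1} + q_{i-2} with p_{-2}=0, p_{-1}=1, q_{-2}=1, q_{-1}=0:
  i=0: a_0=2, p_0 = 2*1 + 0 = 2, q_0 = 2*0 + 1 = 1.
  i=1: a_1=5, p_1 = 5*2 + 1 = 11, q_1 = 5*1 + 0 = 5.
  i=2: a_2=1, p_2 = 1*11 + 2 = 13, q_2 = 1*5 + 1 = 6.
  i=3: a_3=6, p_3 = 6*13 + 11 = 89, q_3 = 6*6 + 5 = 41.
  i=4: a_4=4, p_4 = 4*89 + 13 = 369, q_4 = 4*41 + 6 = 170.

2/1, 11/5, 13/6, 89/41, 369/170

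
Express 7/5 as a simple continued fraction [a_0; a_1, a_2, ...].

Run the Euclidean algorithm on 7 and 5; the successive quotients are the partial quotients a_0, a_1, ... (each step inverts the fractional part left over by the previous one):
  7 = 1*5 + 2, so a_0 = 1.
  5 = 2*2 + 1, so a_1 = 2.
  2 = 2*1 + 0, so a_2 = 2.
The remainder reaches 0 after 3 divisions, so the expansion has 3 partial quotients, read off in order.

[1; 2, 2]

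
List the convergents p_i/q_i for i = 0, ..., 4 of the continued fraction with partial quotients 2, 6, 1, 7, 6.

2/1, 13/6, 15/7, 118/55, 723/337

Using the convergent recurrence p_i = a_i*p_{i-1} + p_{i-2}, q_i = a_i*q_{i-1} + q_{i-2} with p_{-2}=0, p_{-1}=1, q_{-2}=1, q_{-1}=0:
  i=0: a_0=2, p_0 = 2*1 + 0 = 2, q_0 = 2*0 + 1 = 1.
  i=1: a_1=6, p_1 = 6*2 + 1 = 13, q_1 = 6*1 + 0 = 6.
  i=2: a_2=1, p_2 = 1*13 + 2 = 15, q_2 = 1*6 + 1 = 7.
  i=3: a_3=7, p_3 = 7*15 + 13 = 118, q_3 = 7*7 + 6 = 55.
  i=4: a_4=6, p_4 = 6*118 + 15 = 723, q_4 = 6*55 + 7 = 337.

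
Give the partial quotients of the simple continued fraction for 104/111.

[0; 1, 14, 1, 6]

Run the Euclidean algorithm on 104 and 111; the successive quotients are the partial quotients a_0, a_1, ... (each step inverts the fractional part left over by the previous one):
  104 = 0*111 + 104, so a_0 = 0.
  111 = 1*104 + 7, so a_1 = 1.
  104 = 14*7 + 6, so a_2 = 14.
  7 = 1*6 + 1, so a_3 = 1.
  6 = 6*1 + 0, so a_4 = 6.
The remainder reaches 0 after 5 divisions, so the expansion has 5 partial quotients, read off in order.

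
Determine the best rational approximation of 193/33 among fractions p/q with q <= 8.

Expand x = 193/33 as a continued fraction with the Euclidean algorithm:
  193 = 5*33 + 28, so a_0 = 5.
  33 = 1*28 + 5, so a_1 = 1.
  28 = 5*5 + 3, so a_2 = 5.
  5 = 1*3 + 2, so a_3 = 1.
  3 = 1*2 + 1, so a_4 = 1.
  2 = 2*1 + 0, so a_5 = 2.
so x = [5; 1, 5, 1, 1, 2].
Convergents (p_i = a_i*p_{i-1} + p_{i-2}, q_i = a_i*q_{i-1} + q_{i-2} with p_{-2}=0, p_{-1}=1, q_{-2}=1, q_{-1}=0), until the denominator exceeds 8:
  i=0: a_0=5, p_0 = 5*1 + 0 = 5, q_0 = 5*0 + 1 = 1.
  i=1: a_1=1, p_1 = 1*5 + 1 = 6, q_1 = 1*1 + 0 = 1.
  i=2: a_2=5, p_2 = 5*6 + 5 = 35, q_2 = 5*1 + 1 = 6.
  i=3: a_3=1, p_3 = 1*35 + 6 = 41, q_3 = 1*6 + 1 = 7.
  i=4: a_4=1, p_4 = 1*41 + 35 = 76, q_4 = 1*7 + 6 = 13.
q_4 = 13 > 8, so the last convergent with denominator <= 8 is p_3/q_3 = 41/7.
The closest fraction with denominator <= 8 is either p_3/q_3 or the intermediate fraction (k*p_3 + p_2)/(k*q_3 + q_2) with the largest k >= 1 whose denominator stays <= 8; these approach x as k grows, and every other convergent or intermediate fraction in range is farther away.
Largest k: floor((8 - q_2)/q_3) = floor((8 - 6)/7) = 0.
Since k = 0, no intermediate fraction beyond p_3/q_3 has denominator <= 8, so the convergent 41/7 is the closest (its error is |193*7 - 41*33|/(33*7) = 2/231).

41/7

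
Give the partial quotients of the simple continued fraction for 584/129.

[4; 1, 1, 8, 1, 2, 2]

Run the Euclidean algorithm on 584 and 129; the successive quotients are the partial quotients a_0, a_1, ... (each step inverts the fractional part left over by the previous one):
  584 = 4*129 + 68, so a_0 = 4.
  129 = 1*68 + 61, so a_1 = 1.
  68 = 1*61 + 7, so a_2 = 1.
  61 = 8*7 + 5, so a_3 = 8.
  7 = 1*5 + 2, so a_4 = 1.
  5 = 2*2 + 1, so a_5 = 2.
  2 = 2*1 + 0, so a_6 = 2.
The remainder reaches 0 after 7 divisions, so the expansion has 7 partial quotients, read off in order.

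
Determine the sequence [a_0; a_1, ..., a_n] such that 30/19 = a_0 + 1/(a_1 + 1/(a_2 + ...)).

Run the Euclidean algorithm on 30 and 19; the successive quotients are the partial quotients a_0, a_1, ... (each step inverts the fractional part left over by the previous one):
  30 = 1*19 + 11, so a_0 = 1.
  19 = 1*11 + 8, so a_1 = 1.
  11 = 1*8 + 3, so a_2 = 1.
  8 = 2*3 + 2, so a_3 = 2.
  3 = 1*2 + 1, so a_4 = 1.
  2 = 2*1 + 0, so a_5 = 2.
The remainder reaches 0 after 6 divisions, so the expansion has 6 partial quotients, read off in order.

[1; 1, 1, 2, 1, 2]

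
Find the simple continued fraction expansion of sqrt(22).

[4; (1, 2, 4, 2, 1, 8)]

Write x_i = (sqrt(22) + m_i)/d_i with (m_0, d_0) = (0, 1). a_0 = floor(sqrt(22)) = 4, since 4^2 = 16 <= 22 < 25 = 5^2.
Iterate m_{i+1} = d_i*a_i - m_i, d_{i+1} = (22 - m_{i+1}^2)/d_i, a_{i+1} = floor((a_0 + m_{i+1})/d_{i+1}):
  m_1 = 1*4 - 0 = 4, d_1 = (22 - 4^2)/1 = 6/1 = 6, a_1 = floor((4 + 4)/6) = 1.
  m_2 = 6*1 - 4 = 2, d_2 = (22 - 2^2)/6 = 18/6 = 3, a_2 = floor((4 + 2)/3) = 2.
  m_3 = 3*2 - 2 = 4, d_3 = (22 - 4^2)/3 = 6/3 = 2, a_3 = floor((4 + 4)/2) = 4.
  m_4 = 2*4 - 4 = 4, d_4 = (22 - 4^2)/2 = 6/2 = 3, a_4 = floor((4 + 4)/3) = 2.
  m_5 = 3*2 - 4 = 2, d_5 = (22 - 2^2)/3 = 18/3 = 6, a_5 = floor((4 + 2)/6) = 1.
  m_6 = 6*1 - 2 = 4, d_6 = (22 - 4^2)/6 = 6/6 = 1, a_6 = floor((4 + 4)/1) = 8.
  m_7 = 1*8 - 4 = 4, d_7 = (22 - 4^2)/1 = 6/1 = 6: (m_7, d_7) = (m_1, d_1) = (4, 6), so from here the quotients repeat a_1, ..., a_6; the period length is 6.
Hence the expansion of sqrt(22) is a_0 = 4 followed by the repeating block 1, 2, 4, 2, 1, 8 (period 6).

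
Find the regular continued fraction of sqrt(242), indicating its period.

Write x_i = (sqrt(242) + m_i)/d_i with (m_0, d_0) = (0, 1). a_0 = floor(sqrt(242)) = 15, since 15^2 = 225 <= 242 < 256 = 16^2.
Iterate m_{i+1} = d_i*a_i - m_i, d_{i+1} = (242 - m_{i+1}^2)/d_i, a_{i+1} = floor((a_0 + m_{i+1})/d_{i+1}):
  m_1 = 1*15 - 0 = 15, d_1 = (242 - 15^2)/1 = 17/1 = 17, a_1 = floor((15 + 15)/17) = 1.
  m_2 = 17*1 - 15 = 2, d_2 = (242 - 2^2)/17 = 238/17 = 14, a_2 = floor((15 + 2)/14) = 1.
  m_3 = 14*1 - 2 = 12, d_3 = (242 - 12^2)/14 = 98/14 = 7, a_3 = floor((15 + 12)/7) = 3.
  m_4 = 7*3 - 12 = 9, d_4 = (242 - 9^2)/7 = 161/7 = 23, a_4 = floor((15 + 9)/23) = 1.
  m_5 = 23*1 - 9 = 14, d_5 = (242 - 14^2)/23 = 46/23 = 2, a_5 = floor((15 + 14)/2) = 14.
  m_6 = 2*14 - 14 = 14, d_6 = (242 - 14^2)/2 = 46/2 = 23, a_6 = floor((15 + 14)/23) = 1.
  m_7 = 23*1 - 14 = 9, d_7 = (242 - 9^2)/23 = 161/23 = 7, a_7 = floor((15 + 9)/7) = 3.
  m_8 = 7*3 - 9 = 12, d_8 = (242 - 12^2)/7 = 98/7 = 14, a_8 = floor((15 + 12)/14) = 1.
  m_9 = 14*1 - 12 = 2, d_9 = (242 - 2^2)/14 = 238/14 = 17, a_9 = floor((15 + 2)/17) = 1.
  m_10 = 17*1 - 2 = 15, d_10 = (242 - 15^2)/17 = 17/17 = 1, a_10 = floor((15 + 15)/1) = 30.
  m_11 = 1*30 - 15 = 15, d_11 = (242 - 15^2)/1 = 17/1 = 17: (m_11, d_11) = (m_1, d_1) = (15, 17), so from here the quotients repeat a_1, ..., a_10; the period length is 10.
Hence the expansion of sqrt(242) is a_0 = 15 followed by the repeating block 1, 1, 3, 1, 14, 1, 3, 1, 1, 30 (period 10).

[15; (1, 1, 3, 1, 14, 1, 3, 1, 1, 30)]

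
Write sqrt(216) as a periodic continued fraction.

Write x_i = (sqrt(216) + m_i)/d_i with (m_0, d_0) = (0, 1). a_0 = floor(sqrt(216)) = 14, since 14^2 = 196 <= 216 < 225 = 15^2.
Iterate m_{i+1} = d_i*a_i - m_i, d_{i+1} = (216 - m_{i+1}^2)/d_i, a_{i+1} = floor((a_0 + m_{i+1})/d_{i+1}):
  m_1 = 1*14 - 0 = 14, d_1 = (216 - 14^2)/1 = 20/1 = 20, a_1 = floor((14 + 14)/20) = 1.
  m_2 = 20*1 - 14 = 6, d_2 = (216 - 6^2)/20 = 180/20 = 9, a_2 = floor((14 + 6)/9) = 2.
  m_3 = 9*2 - 6 = 12, d_3 = (216 - 12^2)/9 = 72/9 = 8, a_3 = floor((14 + 12)/8) = 3.
  m_4 = 8*3 - 12 = 12, d_4 = (216 - 12^2)/8 = 72/8 = 9, a_4 = floor((14 + 12)/9) = 2.
  m_5 = 9*2 - 12 = 6, d_5 = (216 - 6^2)/9 = 180/9 = 20, a_5 = floor((14 + 6)/20) = 1.
  m_6 = 20*1 - 6 = 14, d_6 = (216 - 14^2)/20 = 20/20 = 1, a_6 = floor((14 + 14)/1) = 28.
  m_7 = 1*28 - 14 = 14, d_7 = (216 - 14^2)/1 = 20/1 = 20: (m_7, d_7) = (m_1, d_1) = (14, 20), so from here the quotients repeat a_1, ..., a_6; the period length is 6.
Hence the expansion of sqrt(216) is a_0 = 14 followed by the repeating block 1, 2, 3, 2, 1, 28 (period 6).

[14; (1, 2, 3, 2, 1, 28)]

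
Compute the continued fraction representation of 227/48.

[4; 1, 2, 1, 2, 4]

Run the Euclidean algorithm on 227 and 48; the successive quotients are the partial quotients a_0, a_1, ... (each step inverts the fractional part left over by the previous one):
  227 = 4*48 + 35, so a_0 = 4.
  48 = 1*35 + 13, so a_1 = 1.
  35 = 2*13 + 9, so a_2 = 2.
  13 = 1*9 + 4, so a_3 = 1.
  9 = 2*4 + 1, so a_4 = 2.
  4 = 4*1 + 0, so a_5 = 4.
The remainder reaches 0 after 6 divisions, so the expansion has 6 partial quotients, read off in order.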